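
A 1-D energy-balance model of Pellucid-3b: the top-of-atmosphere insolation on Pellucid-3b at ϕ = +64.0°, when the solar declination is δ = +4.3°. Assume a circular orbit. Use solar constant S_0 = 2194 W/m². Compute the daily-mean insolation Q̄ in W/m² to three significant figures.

Q̄ ≈ 383 W/m²

cos h₀ = −tan(+64.0°) tan(+4.300°) = -0.1542, h₀ = 1.7256 rad.
Bracket: h₀ sin ϕ sin δ + cos ϕ cos δ sin h₀ = 1.7256×0.89879×0.07498 + 0.43837×0.99719×0.98805 = 0.116290 + 0.431914 = 0.548204.
Q̄ = (S_0/π) × [bracket] = (2194/π) × 0.548204 = 382.9 W/m².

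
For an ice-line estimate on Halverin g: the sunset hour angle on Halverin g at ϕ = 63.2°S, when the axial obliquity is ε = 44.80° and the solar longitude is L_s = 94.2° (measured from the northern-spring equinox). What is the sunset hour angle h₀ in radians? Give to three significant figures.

h₀ = 0.00 rad

Solar declination: sin δ = sin ε · sin L_s = sin 44.80° × sin 94.2° = 0.70274, so δ = +44.647°.
cos h₀ = −tan ϕ · tan δ = 1.9554 ≥ 1, so the host star never rises (polar night) and h₀ = 0.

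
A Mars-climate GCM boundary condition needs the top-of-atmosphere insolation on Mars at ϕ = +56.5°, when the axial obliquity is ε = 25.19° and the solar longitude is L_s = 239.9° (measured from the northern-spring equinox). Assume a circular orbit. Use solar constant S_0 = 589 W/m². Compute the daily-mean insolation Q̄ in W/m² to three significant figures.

Solar declination: sin δ = sin ε · sin L_s = sin 25.19° × sin 239.9° = -0.36823, so δ = -21.606°.
cos h₀ = −tan(+56.5°) tan(-21.606°) = 0.5984, h₀ = 0.9293 rad.
Bracket: h₀ sin ϕ sin δ + cos ϕ cos δ sin h₀ = 0.9293×0.83389×-0.36823 + 0.55194×0.92974×0.80122 = -0.285354 + 0.411155 = 0.125801.
Q̄ = (S_0/π) × [bracket] = (589/π) × 0.125801 = 23.59 W/m².

Q̄ ≈ 23.6 W/m²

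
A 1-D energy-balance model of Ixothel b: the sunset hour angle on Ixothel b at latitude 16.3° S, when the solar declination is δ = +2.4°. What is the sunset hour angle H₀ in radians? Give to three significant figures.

H₀ = 1.56 rad

cos H₀ = −tan φ · tan δ = −tan(-16.3°) × tan(+2.400°) = 0.0123, so H₀ = 1.5585 rad = 89.30°.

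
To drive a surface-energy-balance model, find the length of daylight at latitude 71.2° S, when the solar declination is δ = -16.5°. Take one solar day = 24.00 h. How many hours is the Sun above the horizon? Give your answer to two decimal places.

20.06 h

cos H₀ = −tan φ · tan δ = −tan(-71.2°) × tan(-16.500°) = -0.8701, so H₀ = 2.6262 rad = 150.47°.
Daylight = 2H₀/(2π) × 24.00 h = (2.6262/π) × 24.00 = 20.06 h.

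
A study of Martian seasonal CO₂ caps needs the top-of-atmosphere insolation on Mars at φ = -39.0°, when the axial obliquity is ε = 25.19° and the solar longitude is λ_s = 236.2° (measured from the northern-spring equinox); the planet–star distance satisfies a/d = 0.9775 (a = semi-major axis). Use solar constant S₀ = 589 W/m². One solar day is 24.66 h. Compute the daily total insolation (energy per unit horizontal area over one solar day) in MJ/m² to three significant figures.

Solar declination: sin δ = sin ε · sin λ_s = sin 25.19° × sin 236.2° = -0.35368, so δ = -20.713°.
cos H₀ = −tan(-39.0°) tan(-20.713°) = -0.3062, H₀ = 1.8820 rad.
Bracket: H₀ sin φ sin δ + cos φ cos δ sin H₀ = 1.8820×-0.62932×-0.35368 + 0.77715×0.93536×0.95197 = 0.418892 + 0.692001 = 1.110893.
Inverse-square distance factor (a/d)² = 0.9775² = 0.955506.
Q̄ = (S₀/π) × 0.955506 × [bracket] = (589/π) × 0.955506 × 1.110893 = 199.01 W/m².
Daily total = Q̄ × 24.66 h × 3600 s/h = 199.01 × 24.66 × 3600 / 10⁶ = 17.67 MJ/m².

17.7 MJ/m²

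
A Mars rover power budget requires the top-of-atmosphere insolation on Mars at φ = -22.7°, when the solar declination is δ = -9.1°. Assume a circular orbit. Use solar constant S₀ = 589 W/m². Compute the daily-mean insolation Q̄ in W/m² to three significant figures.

Q̄ ≈ 189 W/m²

cos H₀ = −tan(-22.7°) tan(-9.100°) = -0.0670, H₀ = 1.6378 rad.
Bracket: H₀ sin φ sin δ + cos φ cos δ sin H₀ = 1.6378×-0.38591×-0.15816 + 0.92254×0.98741×0.99775 = 0.099964 + 0.908876 = 1.008840.
Q̄ = (S₀/π) × [bracket] = (589/π) × 1.008840 = 189.1 W/m².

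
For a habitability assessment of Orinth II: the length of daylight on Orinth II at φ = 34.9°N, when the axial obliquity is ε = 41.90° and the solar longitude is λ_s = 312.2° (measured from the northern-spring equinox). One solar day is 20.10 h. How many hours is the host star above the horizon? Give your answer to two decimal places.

7.44 h

Solar declination: sin δ = sin ε · sin λ_s = sin 41.90° × sin 312.2° = -0.49473, so δ = -29.652°.
cos H₀ = −tan φ · tan δ = −tan(+34.9°) × tan(-29.652°) = 0.3971, so H₀ = 1.1624 rad = 66.60°.
Daylight = 2H₀/(2π) × 20.10 h = (1.1624/π) × 20.10 = 7.44 h.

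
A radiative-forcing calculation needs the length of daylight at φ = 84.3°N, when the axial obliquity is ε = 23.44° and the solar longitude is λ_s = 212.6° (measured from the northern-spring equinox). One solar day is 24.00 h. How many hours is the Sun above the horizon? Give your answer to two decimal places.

Solar declination: sin δ = sin ε · sin λ_s = sin 23.44° × sin 212.6° = -0.21432, so δ = -12.375°.
cos H₀ = −tan φ · tan δ = 2.1983 ≥ 1, so the Sun never rises (polar night) and H₀ = 0.
Daylight = 2H₀/(2π) × 24.00 h = (0.0000/π) × 24.00 = 0.00 h.

0.00 h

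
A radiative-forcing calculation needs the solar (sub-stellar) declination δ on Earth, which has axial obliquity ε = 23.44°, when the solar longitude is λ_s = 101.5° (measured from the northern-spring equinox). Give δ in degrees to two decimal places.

δ = +22.94°

sin δ = sin ε · sin λ_s = sin 23.44° × sin 101.5° = 0.389803.
δ = arcsin(0.389803) = +22.94°.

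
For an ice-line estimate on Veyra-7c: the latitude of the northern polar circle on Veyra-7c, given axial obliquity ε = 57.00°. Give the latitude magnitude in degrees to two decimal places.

33.00°

The polar circle is the lowest latitude that experiences at least one full rotation of continuous daylight at the northern-summer solstice; it lies at |φ| = 90° − ε = 90° − 57.00° = 33.00°.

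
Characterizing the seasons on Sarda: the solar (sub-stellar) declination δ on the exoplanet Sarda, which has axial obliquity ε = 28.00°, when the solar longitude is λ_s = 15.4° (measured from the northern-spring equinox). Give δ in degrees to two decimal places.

δ = +7.16°

sin δ = sin ε · sin λ_s = sin 28.00° × sin 15.4° = 0.124671.
δ = arcsin(0.124671) = +7.16°.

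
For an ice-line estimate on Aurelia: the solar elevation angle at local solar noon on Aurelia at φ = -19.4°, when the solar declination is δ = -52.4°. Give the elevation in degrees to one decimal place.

57.0°

At local noon the hour angle is zero, so the zenith angle equals |φ − δ| = |-19.4° − (-52.400°)| = 33.000°.
Elevation = 90° − 33.000° = 57.0°.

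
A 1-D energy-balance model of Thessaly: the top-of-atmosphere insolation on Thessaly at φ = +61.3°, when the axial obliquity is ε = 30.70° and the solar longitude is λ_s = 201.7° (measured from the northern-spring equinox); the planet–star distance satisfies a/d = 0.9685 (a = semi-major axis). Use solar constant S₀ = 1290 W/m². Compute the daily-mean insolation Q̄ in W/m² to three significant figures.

Solar declination: sin δ = sin ε · sin λ_s = sin 30.70° × sin 201.7° = -0.18877, so δ = -10.881°.
cos H₀ = −tan(+61.3°) tan(-10.881°) = 0.3511, H₀ = 1.2120 rad.
Bracket: H₀ sin φ sin δ + cos φ cos δ sin H₀ = 1.2120×0.87715×-0.18877 + 0.48022×0.98202×0.93633 = -0.200682 + 0.441560 = 0.240878.
Inverse-square distance factor (a/d)² = 0.9685² = 0.937992.
Q̄ = (S₀/π) × 0.937992 × [bracket] = (1290/π) × 0.937992 × 0.240878 = 92.78 W/m².

Q̄ ≈ 92.8 W/m²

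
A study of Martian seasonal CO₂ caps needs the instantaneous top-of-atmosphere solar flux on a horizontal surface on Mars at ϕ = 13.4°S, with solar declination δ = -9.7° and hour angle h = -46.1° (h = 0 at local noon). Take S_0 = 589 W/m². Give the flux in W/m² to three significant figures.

cos θ_z = sin ϕ sin δ + cos ϕ cos δ cos h = 0.039047 + 0.664881 = 0.703928.
Flux = S_0 · cos θ_z = 589 × 0.703928 = 414.6 W/m².

415 W/m²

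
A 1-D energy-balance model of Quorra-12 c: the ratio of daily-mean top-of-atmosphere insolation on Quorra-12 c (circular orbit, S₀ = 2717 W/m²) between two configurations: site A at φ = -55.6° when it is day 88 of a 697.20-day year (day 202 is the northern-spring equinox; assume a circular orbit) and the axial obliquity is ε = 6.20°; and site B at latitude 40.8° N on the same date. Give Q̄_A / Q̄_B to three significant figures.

— Configuration A (φ=-55.6°):
Solar longitude: λ_s = 360° × (88 − 202)/697.20 = -58.864°, i.e. -58.864° + 360° = 301.136°.
sin δ = sin 6.20° × sin 301.136° = -0.09244, so δ = -5.304°.
cos H₀ = −tan(-55.6°) tan(-5.304°) = -0.1356, H₀ = 1.7068 rad.
Bracket: H₀ sin φ sin δ + cos φ cos δ sin H₀ = 1.7068×-0.82511×-0.09244 + 0.56497×0.99572×0.99077 = 0.130183 + 0.557360 = 0.687543.
Q̄ = (S₀/π) × [bracket] = (2717/π) × 0.687543 = 594.62 W/m².
— Configuration B (φ=+40.8°):
cos H₀ = −tan(+40.8°) tan(-5.304°) = 0.0801, H₀ = 1.4906 rad.
Bracket: H₀ sin φ sin δ + cos φ cos δ sin H₀ = 1.4906×0.65342×-0.09244 + 0.75700×0.99572×0.99678 = -0.090035 + 0.751333 = 0.661298.
Q̄ = (S₀/π) × [bracket] = (2717/π) × 0.661298 = 571.92 W/m².
Ratio Q̄_A / Q̄_B = 594.62 / 571.92 = 1.040.

Q̄_A / Q̄_B ≈ 1.04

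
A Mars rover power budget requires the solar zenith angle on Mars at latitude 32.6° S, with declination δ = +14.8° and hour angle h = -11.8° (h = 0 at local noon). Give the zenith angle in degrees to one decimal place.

θ_z = 48.7°

cos θ_z = sin ϕ sin δ + cos ϕ cos δ cos h = -0.137627 + 0.797290 = 0.659663.
θ_z = arccos(0.659663) = 48.7°.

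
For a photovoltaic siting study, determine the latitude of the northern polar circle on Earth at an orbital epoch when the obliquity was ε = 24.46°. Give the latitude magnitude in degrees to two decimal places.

The polar circle is the lowest latitude that experiences at least one full rotation of continuous daylight at the northern-summer solstice; it lies at |φ| = 90° − ε = 90° − 24.46° = 65.54°.

65.54°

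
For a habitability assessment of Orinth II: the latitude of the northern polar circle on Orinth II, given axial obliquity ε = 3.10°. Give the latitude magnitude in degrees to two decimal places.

The polar circle is the lowest latitude that experiences at least one full rotation of continuous daylight at the northern-summer solstice; it lies at |ϕ| = 90° − ε = 90° − 3.10° = 86.90°.

86.90°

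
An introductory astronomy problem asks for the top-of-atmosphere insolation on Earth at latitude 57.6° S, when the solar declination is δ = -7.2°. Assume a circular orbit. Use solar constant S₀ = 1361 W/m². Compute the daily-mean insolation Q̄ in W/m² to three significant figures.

cos H₀ = −tan(-57.6°) tan(-7.200°) = -0.1991, H₀ = 1.7712 rad.
Bracket: H₀ sin φ sin δ + cos φ cos δ sin H₀ = 1.7712×-0.84433×-0.12533 + 0.53583×0.99211×0.97999 = 0.187428 + 0.520965 = 0.708393.
Q̄ = (S₀/π) × [bracket] = (1361/π) × 0.708393 = 306.9 W/m².

Q̄ ≈ 307 W/m²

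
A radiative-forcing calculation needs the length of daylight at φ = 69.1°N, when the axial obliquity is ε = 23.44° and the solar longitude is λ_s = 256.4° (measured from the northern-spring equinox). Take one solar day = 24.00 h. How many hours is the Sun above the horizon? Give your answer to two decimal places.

Solar declination: sin δ = sin ε · sin λ_s = sin 23.44° × sin 256.4° = -0.38663, so δ = -22.745°.
cos H₀ = −tan φ · tan δ = 1.0979 ≥ 1, so the Sun never rises (polar night) and H₀ = 0.
Daylight = 2H₀/(2π) × 24.00 h = (0.0000/π) × 24.00 = 0.00 h.

0.00 h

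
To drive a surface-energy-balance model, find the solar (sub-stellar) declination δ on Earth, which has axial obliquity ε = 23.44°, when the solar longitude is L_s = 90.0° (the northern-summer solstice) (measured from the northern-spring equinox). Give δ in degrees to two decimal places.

sin δ = sin ε · sin L_s = sin 23.44° × sin 90.0° = 0.397789.
δ = arcsin(0.397789) = +23.44°.

δ = +23.44°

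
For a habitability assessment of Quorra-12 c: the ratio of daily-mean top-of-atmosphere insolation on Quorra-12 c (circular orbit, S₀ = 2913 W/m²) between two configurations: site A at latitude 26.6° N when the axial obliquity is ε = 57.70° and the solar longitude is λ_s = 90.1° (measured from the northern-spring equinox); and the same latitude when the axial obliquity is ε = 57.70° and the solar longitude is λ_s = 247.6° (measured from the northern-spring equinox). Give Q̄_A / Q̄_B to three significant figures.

— Configuration A (φ=+26.6°):
Solar declination: sin δ = sin ε · sin λ_s = sin 57.70° × sin 90.1° = 0.84526, so δ = +57.700°.
cos H₀ = −tan(+26.6°) tan(+57.700°) = -0.7921, H₀ = 2.4851 rad.
Bracket: H₀ sin φ sin δ + cos φ cos δ sin H₀ = 2.4851×0.44776×0.84526 + 0.89415×0.53435×0.61036 = 0.940545 + 0.291623 = 1.232168.
Q̄ = (S₀/π) × [bracket] = (2913/π) × 1.232168 = 1142.5 W/m².
— Configuration B (φ=+26.6°):
Solar declination: sin δ = sin ε · sin λ_s = sin 57.70° × sin 247.6° = -0.78148, so δ = -51.397°.
cos H₀ = −tan(+26.6°) tan(-51.397°) = 0.6272, H₀ = 0.8928 rad.
Bracket: H₀ sin φ sin δ + cos φ cos δ sin H₀ = 0.8928×0.44776×-0.78148 + 0.89415×0.62393×0.77884 = -0.312405 + 0.434505 = 0.122100.
Q̄ = (S₀/π) × [bracket] = (2913/π) × 0.122100 = 113.22 W/m².
Ratio Q̄_A / Q̄_B = 1142.5 / 113.22 = 10.09.

Q̄_A / Q̄_B ≈ 10.1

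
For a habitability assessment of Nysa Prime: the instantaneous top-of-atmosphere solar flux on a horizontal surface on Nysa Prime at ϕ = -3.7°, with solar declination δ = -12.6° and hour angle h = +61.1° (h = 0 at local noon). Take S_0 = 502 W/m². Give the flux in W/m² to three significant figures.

243 W/m²

cos θ_z = sin ϕ sin δ + cos ϕ cos δ cos h = 0.014077 + 0.470660 = 0.484737.
Flux = S_0 · cos θ_z = 502 × 0.484737 = 243.3 W/m².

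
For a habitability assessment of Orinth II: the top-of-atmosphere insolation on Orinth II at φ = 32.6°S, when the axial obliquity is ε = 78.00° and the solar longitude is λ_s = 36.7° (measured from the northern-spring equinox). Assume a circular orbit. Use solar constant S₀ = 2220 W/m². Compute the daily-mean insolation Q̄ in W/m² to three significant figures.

Solar declination: sin δ = sin ε · sin λ_s = sin 78.00° × sin 36.7° = 0.58457, so δ = +35.772°.
cos H₀ = −tan(-32.6°) tan(+35.772°) = 0.4608, H₀ = 1.0919 rad.
Bracket: H₀ sin φ sin δ + cos φ cos δ sin H₀ = 1.0919×-0.53877×0.58457 + 0.84245×0.81135×0.88752 = -0.343893 + 0.606639 = 0.262746.
Q̄ = (S₀/π) × [bracket] = (2220/π) × 0.262746 = 185.7 W/m².

Q̄ ≈ 186 W/m²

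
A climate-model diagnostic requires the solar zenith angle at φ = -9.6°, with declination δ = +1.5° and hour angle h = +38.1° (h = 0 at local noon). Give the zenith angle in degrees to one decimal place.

θ_z = 39.5°

cos θ_z = sin φ sin δ + cos φ cos δ cos h = -0.004365 + 0.775649 = 0.771284.
θ_z = arccos(0.771284) = 39.5°.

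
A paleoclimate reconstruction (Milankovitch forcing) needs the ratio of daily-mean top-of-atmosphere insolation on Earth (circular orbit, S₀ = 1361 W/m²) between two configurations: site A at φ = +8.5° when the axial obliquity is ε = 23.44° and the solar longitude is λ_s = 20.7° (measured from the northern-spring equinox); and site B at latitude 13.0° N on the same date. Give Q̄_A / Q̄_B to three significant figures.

Q̄_A / Q̄_B ≈ 0.997

— Configuration A (φ=+8.5°):
Solar declination: sin δ = sin ε · sin λ_s = sin 23.44° × sin 20.7° = 0.14061, so δ = +8.083°.
cos H₀ = −tan(+8.5°) tan(+8.083°) = -0.0212, H₀ = 1.5920 rad.
Bracket: H₀ sin φ sin δ + cos φ cos δ sin H₀ = 1.5920×0.14781×0.14061 + 0.98902×0.99007×0.99977 = 0.033087 + 0.978974 = 1.012061.
Q̄ = (S₀/π) × [bracket] = (1361/π) × 1.012061 = 438.44 W/m².
— Configuration B (φ=+13.0°):
cos H₀ = −tan(+13.0°) tan(+8.083°) = -0.0328, H₀ = 1.6036 rad.
Bracket: H₀ sin φ sin δ + cos φ cos δ sin H₀ = 1.6036×0.22495×0.14061 + 0.97437×0.99007×0.99946 = 0.050722 + 0.964174 = 1.014896.
Q̄ = (S₀/π) × [bracket] = (1361/π) × 1.014896 = 439.67 W/m².
Ratio Q̄_A / Q̄_B = 438.44 / 439.67 = 0.9972.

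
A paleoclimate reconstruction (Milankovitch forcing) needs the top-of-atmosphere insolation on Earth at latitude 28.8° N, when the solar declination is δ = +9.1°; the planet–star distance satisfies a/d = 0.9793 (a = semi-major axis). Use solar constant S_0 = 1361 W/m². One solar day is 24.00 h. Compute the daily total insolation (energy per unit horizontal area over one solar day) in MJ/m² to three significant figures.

35.5 MJ/m²

cos h₀ = −tan(+28.8°) tan(+9.100°) = -0.0881, h₀ = 1.6590 rad.
Bracket: h₀ sin ϕ sin δ + cos ϕ cos δ sin h₀ = 1.6590×0.48175×0.15816 + 0.87631×0.98741×0.99612 = 0.126405 + 0.861920 = 0.988325.
Inverse-square distance factor (a/d)² = 0.9793² = 0.959028.
Q̄ = (S_0/π) × 0.959028 × [bracket] = (1361/π) × 0.959028 × 0.988325 = 410.62 W/m².
Daily total = Q̄ × 24.00 h × 3600 s/h = 410.62 × 24.00 × 3600 / 10⁶ = 35.48 MJ/m².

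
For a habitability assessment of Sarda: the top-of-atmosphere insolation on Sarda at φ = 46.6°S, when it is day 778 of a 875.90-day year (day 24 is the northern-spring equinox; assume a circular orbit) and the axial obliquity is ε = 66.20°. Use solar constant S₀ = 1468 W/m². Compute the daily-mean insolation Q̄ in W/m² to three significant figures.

Q̄ ≈ 749 W/m²

Solar longitude: λ_s = 360° × (778 − 24)/875.90 = 309.898°.
sin δ = sin 66.20° × sin 309.898° = -0.70194, so δ = -44.583°.
cos H₀ = −tan(-46.6°) tan(-44.583°) = -1.0422 ≤ −1 ⇒ polar day, H₀ = π.
Bracket: H₀ sin φ sin δ + cos φ cos δ sin H₀ = 3.1416×-0.72657×-0.70194 + 0.68709×0.71223×0.00000 = 1.602243 + 0.000000 = 1.602243.
Q̄ = (S₀/π) × [bracket] = (1468/π) × 1.602243 = 748.7 W/m².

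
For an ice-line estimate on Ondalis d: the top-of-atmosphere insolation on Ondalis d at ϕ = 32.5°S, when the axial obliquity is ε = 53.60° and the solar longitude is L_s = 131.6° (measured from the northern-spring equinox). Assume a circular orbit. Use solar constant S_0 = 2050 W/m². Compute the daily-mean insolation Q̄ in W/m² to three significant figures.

Q̄ ≈ 160 W/m²

Solar declination: sin δ = sin ε · sin L_s = sin 53.60° × sin 131.6° = 0.60190, so δ = +37.006°.
cos h₀ = −tan(-32.5°) tan(+37.006°) = 0.4802, h₀ = 1.0699 rad.
Bracket: h₀ sin ϕ sin δ + cos ϕ cos δ sin h₀ = 1.0699×-0.53730×0.60190 + 0.84339×0.79857×0.87718 = -0.346007 + 0.590786 = 0.244779.
Q̄ = (S_0/π) × [bracket] = (2050/π) × 0.244779 = 159.7 W/m².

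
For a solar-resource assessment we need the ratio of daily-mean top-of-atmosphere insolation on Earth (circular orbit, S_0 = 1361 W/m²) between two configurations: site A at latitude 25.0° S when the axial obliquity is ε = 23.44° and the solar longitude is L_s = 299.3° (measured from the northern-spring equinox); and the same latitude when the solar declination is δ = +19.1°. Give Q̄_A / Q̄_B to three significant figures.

Q̄_A / Q̄_B ≈ 1.68

— Configuration A (ϕ=-25.0°):
Solar declination: sin δ = sin ε · sin L_s = sin 23.44° × sin 299.3° = -0.34690, so δ = -20.298°.
cos h₀ = −tan(-25.0°) tan(-20.298°) = -0.1725, h₀ = 1.7441 rad.
Bracket: h₀ sin ϕ sin δ + cos ϕ cos δ sin h₀ = 1.7441×-0.42262×-0.34690 + 0.90631×0.93790×0.98501 = 0.255697 + 0.837286 = 1.092983.
Q̄ = (S_0/π) × [bracket] = (1361/π) × 1.092983 = 473.50 W/m².
— Configuration B (ϕ=-25.0°):
cos h₀ = −tan(-25.0°) tan(+19.100°) = 0.1615, h₀ = 1.4086 rad.
Bracket: h₀ sin ϕ sin δ + cos ϕ cos δ sin h₀ = 1.4086×-0.42262×0.32722 + 0.90631×0.94495×0.98688 = -0.194795 + 0.845181 = 0.650386.
Q̄ = (S_0/π) × [bracket] = (1361/π) × 0.650386 = 281.76 W/m².
Ratio Q̄_A / Q̄_B = 473.50 / 281.76 = 1.681.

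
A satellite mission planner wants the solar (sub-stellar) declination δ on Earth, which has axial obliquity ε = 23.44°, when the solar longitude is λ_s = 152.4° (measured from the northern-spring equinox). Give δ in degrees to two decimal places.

sin δ = sin ε · sin λ_s = sin 23.44° × sin 152.4° = 0.184294.
δ = arcsin(0.184294) = +10.62°.

δ = +10.62°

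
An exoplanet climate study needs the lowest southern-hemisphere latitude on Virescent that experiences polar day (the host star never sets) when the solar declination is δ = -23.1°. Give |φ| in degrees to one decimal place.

|φ| = 66.9°

Polar day requires cos H₀ = −tan φ tan δ ≤ −1, i.e. tan φ tan δ ≥ 1.
The boundary is |tan φ| · |tan δ| = 1, so |φ| = 90° − |δ| = 90° − 23.1° = 66.9° in the southern hemisphere.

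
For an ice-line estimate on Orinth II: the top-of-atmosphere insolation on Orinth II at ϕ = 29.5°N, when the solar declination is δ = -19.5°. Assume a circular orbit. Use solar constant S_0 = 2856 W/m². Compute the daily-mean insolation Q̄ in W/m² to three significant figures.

cos h₀ = −tan(+29.5°) tan(-19.500°) = 0.2004, h₀ = 1.3691 rad.
Bracket: h₀ sin ϕ sin δ + cos ϕ cos δ sin h₀ = 1.3691×0.49242×-0.33381 + 0.87036×0.94264×0.97972 = -0.225045 + 0.803798 = 0.578753.
Q̄ = (S_0/π) × [bracket] = (2856/π) × 0.578753 = 526.1 W/m².

Q̄ ≈ 526 W/m²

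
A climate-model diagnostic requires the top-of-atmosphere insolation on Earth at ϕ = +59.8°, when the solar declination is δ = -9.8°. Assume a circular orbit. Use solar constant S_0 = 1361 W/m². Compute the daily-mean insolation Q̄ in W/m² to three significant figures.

Q̄ ≈ 124 W/m²

cos h₀ = −tan(+59.8°) tan(-9.800°) = 0.2968, h₀ = 1.2695 rad.
Bracket: h₀ sin ϕ sin δ + cos ϕ cos δ sin h₀ = 1.2695×0.86427×-0.17021 + 0.50302×0.98541×0.95495 = -0.186753 + 0.473351 = 0.286598.
Q̄ = (S_0/π) × [bracket] = (1361/π) × 0.286598 = 124.2 W/m².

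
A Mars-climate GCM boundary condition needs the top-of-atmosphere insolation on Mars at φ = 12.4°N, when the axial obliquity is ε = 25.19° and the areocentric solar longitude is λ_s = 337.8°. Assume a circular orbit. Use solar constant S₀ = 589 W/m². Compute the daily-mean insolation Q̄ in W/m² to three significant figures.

Q̄ ≈ 171 W/m²

sin δ = sin 25.19° × sin 337.8° = -0.16082, so δ = -9.254°.
cos H₀ = −tan(+12.4°) tan(-9.254°) = 0.0358, H₀ = 1.5350 rad.
Bracket: H₀ sin φ sin δ + cos φ cos δ sin H₀ = 1.5350×0.21474×-0.16082 + 0.97667×0.98698×0.99936 = -0.053010 + 0.963337 = 0.910327.
Q̄ = (S₀/π) × [bracket] = (589/π) × 0.910327 = 170.7 W/m².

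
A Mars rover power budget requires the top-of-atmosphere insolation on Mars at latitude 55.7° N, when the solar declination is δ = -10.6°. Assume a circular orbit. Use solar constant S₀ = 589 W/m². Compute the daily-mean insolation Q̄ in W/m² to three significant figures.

Q̄ ≈ 63.0 W/m²

cos H₀ = −tan(+55.7°) tan(-10.600°) = 0.2743, H₀ = 1.2929 rad.
Bracket: H₀ sin φ sin δ + cos φ cos δ sin H₀ = 1.2929×0.82610×-0.18395 + 0.56353×0.98294×0.96163 = -0.196470 + 0.532662 = 0.336192.
Q̄ = (S₀/π) × [bracket] = (589/π) × 0.336192 = 63.03 W/m².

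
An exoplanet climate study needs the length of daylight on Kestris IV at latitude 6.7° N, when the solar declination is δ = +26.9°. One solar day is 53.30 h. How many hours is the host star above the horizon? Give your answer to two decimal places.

27.66 h

cos H₀ = −tan φ · tan δ = −tan(+6.7°) × tan(+26.900°) = -0.0596, so H₀ = 1.6304 rad = 93.42°.
Daylight = 2H₀/(2π) × 53.30 h = (1.6304/π) × 53.30 = 27.66 h.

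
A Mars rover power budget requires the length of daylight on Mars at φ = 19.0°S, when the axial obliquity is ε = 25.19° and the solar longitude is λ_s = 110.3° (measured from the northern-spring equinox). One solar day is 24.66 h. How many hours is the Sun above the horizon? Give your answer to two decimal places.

11.15 h

Solar declination: sin δ = sin ε · sin λ_s = sin 25.19° × sin 110.3° = 0.39919, so δ = +23.527°.
cos H₀ = −tan φ · tan δ = −tan(-19.0°) × tan(+23.527°) = 0.1499, so H₀ = 1.4203 rad = 81.38°.
Daylight = 2H₀/(2π) × 24.66 h = (1.4203/π) × 24.66 = 11.15 h.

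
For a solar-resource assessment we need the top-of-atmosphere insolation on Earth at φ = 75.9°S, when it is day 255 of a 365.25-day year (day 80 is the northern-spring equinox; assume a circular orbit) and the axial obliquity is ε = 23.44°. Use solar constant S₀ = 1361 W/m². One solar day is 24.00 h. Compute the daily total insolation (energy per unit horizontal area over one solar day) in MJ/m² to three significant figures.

Solar longitude: λ_s = 360° × (255 − 80)/365.25 = 172.485°.
sin δ = sin 23.44° × sin 172.485° = 0.05203, so δ = +2.982°.
cos H₀ = −tan(-75.9°) tan(+2.982°) = 0.2074, H₀ = 1.3619 rad.
Bracket: H₀ sin φ sin δ + cos φ cos δ sin H₀ = 1.3619×-0.96987×0.05203 + 0.24362×0.99865×0.97825 = -0.068725 + 0.238000 = 0.169275.
Q̄ = (S₀/π) × [bracket] = (1361/π) × 0.169275 = 73.333 W/m².
Daily total = Q̄ × 24.00 h × 3600 s/h = 73.333 × 24.00 × 3600 / 10⁶ = 6.336 MJ/m².

6.34 MJ/m²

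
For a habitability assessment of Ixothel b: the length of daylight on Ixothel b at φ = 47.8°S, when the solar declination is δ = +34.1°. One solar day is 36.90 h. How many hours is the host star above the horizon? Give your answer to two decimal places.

cos H₀ = −tan φ · tan δ = −tan(-47.8°) × tan(+34.100°) = 0.7467, so H₀ = 0.7277 rad = 41.70°.
Daylight = 2H₀/(2π) × 36.90 h = (0.7277/π) × 36.90 = 8.55 h.

8.55 h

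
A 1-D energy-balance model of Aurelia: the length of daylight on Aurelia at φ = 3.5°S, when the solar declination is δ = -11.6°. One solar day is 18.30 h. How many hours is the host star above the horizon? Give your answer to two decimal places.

cos H₀ = −tan φ · tan δ = −tan(-3.5°) × tan(-11.600°) = -0.0126, so H₀ = 1.5834 rad = 90.72°.
Daylight = 2H₀/(2π) × 18.30 h = (1.5834/π) × 18.30 = 9.22 h.

9.22 h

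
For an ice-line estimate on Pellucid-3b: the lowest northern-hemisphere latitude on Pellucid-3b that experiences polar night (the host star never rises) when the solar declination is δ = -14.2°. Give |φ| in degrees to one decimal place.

|φ| = 75.8°

Polar night requires cos H₀ = −tan φ tan δ ≥ 1, i.e. tan φ tan δ ≤ −1.
The boundary is |tan φ| · |tan δ| = 1, so |φ| = 90° − |δ| = 90° − 14.2° = 75.8° in the northern hemisphere.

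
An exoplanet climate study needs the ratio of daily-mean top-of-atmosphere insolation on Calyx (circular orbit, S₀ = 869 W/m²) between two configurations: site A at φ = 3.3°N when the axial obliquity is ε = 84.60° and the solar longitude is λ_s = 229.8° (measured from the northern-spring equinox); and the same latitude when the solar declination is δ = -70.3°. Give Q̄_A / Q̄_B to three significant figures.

Q̄_A / Q̄_B ≈ 2.27

— Configuration A (φ=+3.3°):
Solar declination: sin δ = sin ε · sin λ_s = sin 84.60° × sin 229.8° = -0.76041, so δ = -49.500°.
cos H₀ = −tan(+3.3°) tan(-49.500°) = 0.0675, H₀ = 1.5032 rad.
Bracket: H₀ sin φ sin δ + cos φ cos δ sin H₀ = 1.5032×0.05756×-0.76041 + 0.99834×0.64945×0.99772 = -0.065794 + 0.646894 = 0.581100.
Q̄ = (S₀/π) × [bracket] = (869/π) × 0.581100 = 160.74 W/m².
— Configuration B (φ=+3.3°):
cos H₀ = −tan(+3.3°) tan(-70.300°) = 0.1610, H₀ = 1.4091 rad.
Bracket: H₀ sin φ sin δ + cos φ cos δ sin H₀ = 1.4091×0.05756×-0.94147 + 0.99834×0.33710×0.98695 = -0.076361 + 0.332149 = 0.255788.
Q̄ = (S₀/π) × [bracket] = (869/π) × 0.255788 = 70.754 W/m².
Ratio Q̄_A / Q̄_B = 160.74 / 70.754 = 2.272.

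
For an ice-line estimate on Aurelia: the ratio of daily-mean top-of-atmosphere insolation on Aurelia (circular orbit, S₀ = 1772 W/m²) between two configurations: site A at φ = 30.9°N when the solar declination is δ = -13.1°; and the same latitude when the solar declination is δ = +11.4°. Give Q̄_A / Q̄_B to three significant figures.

— Configuration A (φ=+30.9°):
cos H₀ = −tan(+30.9°) tan(-13.100°) = 0.1393, H₀ = 1.4311 rad.
Bracket: H₀ sin φ sin δ + cos φ cos δ sin H₀ = 1.4311×0.51354×-0.22665 + 0.85806×0.97398×0.99025 = -0.166571 + 0.827585 = 0.661014.
Q̄ = (S₀/π) × [bracket] = (1772/π) × 0.661014 = 372.84 W/m².
— Configuration B (φ=+30.9°):
cos H₀ = −tan(+30.9°) tan(+11.400°) = -0.1207, H₀ = 1.6918 rad.
Bracket: H₀ sin φ sin δ + cos φ cos δ sin H₀ = 1.6918×0.51354×0.19766 + 0.85806×0.98027×0.99269 = 0.171728 + 0.834982 = 1.006710.
Q̄ = (S₀/π) × [bracket] = (1772/π) × 1.006710 = 567.83 W/m².
Ratio Q̄_A / Q̄_B = 372.84 / 567.83 = 0.6566.

Q̄_A / Q̄_B ≈ 0.657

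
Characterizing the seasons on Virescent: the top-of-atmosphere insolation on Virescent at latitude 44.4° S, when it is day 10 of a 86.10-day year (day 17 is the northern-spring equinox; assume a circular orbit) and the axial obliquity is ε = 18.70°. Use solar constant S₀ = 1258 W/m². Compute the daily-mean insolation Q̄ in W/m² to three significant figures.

Solar longitude: λ_s = 360° × (10 − 17)/86.10 = -29.268°, i.e. -29.268° + 360° = 330.732°.
sin δ = sin 18.70° × sin 330.732° = -0.15675, so δ = -9.018°.
cos H₀ = −tan(-44.4°) tan(-9.018°) = -0.1554, H₀ = 1.7268 rad.
Bracket: H₀ sin φ sin δ + cos φ cos δ sin H₀ = 1.7268×-0.69966×-0.15675 + 0.71447×0.98764×0.98785 = 0.189381 + 0.697066 = 0.886447.
Q̄ = (S₀/π) × [bracket] = (1258/π) × 0.886447 = 355.0 W/m².

Q̄ ≈ 355 W/m²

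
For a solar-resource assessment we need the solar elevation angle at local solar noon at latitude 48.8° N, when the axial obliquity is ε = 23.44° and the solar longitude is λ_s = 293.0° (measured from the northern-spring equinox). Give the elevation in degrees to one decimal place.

Solar declination: sin δ = sin ε · sin λ_s = sin 23.44° × sin 293.0° = -0.36617, so δ = -21.479°.
At local noon the hour angle is zero, so the zenith angle equals |φ − δ| = |+48.8° − (-21.479°)| = 70.279°.
Elevation = 90° − 70.279° = 19.7°.

19.7°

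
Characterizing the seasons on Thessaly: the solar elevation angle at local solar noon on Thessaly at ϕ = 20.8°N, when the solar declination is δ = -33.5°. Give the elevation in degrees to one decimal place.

35.7°

At local noon the hour angle is zero, so the zenith angle equals |ϕ − δ| = |+20.8° − (-33.500°)| = 54.300°.
Elevation = 90° − 54.300° = 35.7°.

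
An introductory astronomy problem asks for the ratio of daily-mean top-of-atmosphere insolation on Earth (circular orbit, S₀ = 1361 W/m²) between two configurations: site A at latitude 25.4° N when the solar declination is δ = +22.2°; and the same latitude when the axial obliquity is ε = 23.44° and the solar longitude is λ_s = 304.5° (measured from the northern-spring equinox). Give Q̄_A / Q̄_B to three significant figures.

— Configuration A (φ=+25.4°):
cos H₀ = −tan(+25.4°) tan(+22.200°) = -0.1938, H₀ = 1.7658 rad.
Bracket: H₀ sin φ sin δ + cos φ cos δ sin H₀ = 1.7658×0.42894×0.37784 + 0.90334×0.92587×0.98105 = 0.286184 + 0.820526 = 1.106710.
Q̄ = (S₀/π) × [bracket] = (1361/π) × 1.106710 = 479.45 W/m².
— Configuration B (φ=+25.4°):
Solar declination: sin δ = sin ε · sin λ_s = sin 23.44° × sin 304.5° = -0.32783, so δ = -19.137°.
cos H₀ = −tan(+25.4°) tan(-19.137°) = 0.1648, H₀ = 1.4053 rad.
Bracket: H₀ sin φ sin δ + cos φ cos δ sin H₀ = 1.4053×0.42894×-0.32783 + 0.90334×0.94474×0.98633 = -0.197612 + 0.841755 = 0.644143.
Q̄ = (S₀/π) × [bracket] = (1361/π) × 0.644143 = 279.06 W/m².
Ratio Q̄_A / Q̄_B = 479.45 / 279.06 = 1.718.

Q̄_A / Q̄_B ≈ 1.72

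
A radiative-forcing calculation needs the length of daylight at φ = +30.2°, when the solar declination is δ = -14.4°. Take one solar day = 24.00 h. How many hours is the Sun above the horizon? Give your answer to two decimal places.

10.85 h

cos H₀ = −tan φ · tan δ = −tan(+30.2°) × tan(-14.400°) = 0.1494, so H₀ = 1.4208 rad = 81.41°.
Daylight = 2H₀/(2π) × 24.00 h = (1.4208/π) × 24.00 = 10.85 h.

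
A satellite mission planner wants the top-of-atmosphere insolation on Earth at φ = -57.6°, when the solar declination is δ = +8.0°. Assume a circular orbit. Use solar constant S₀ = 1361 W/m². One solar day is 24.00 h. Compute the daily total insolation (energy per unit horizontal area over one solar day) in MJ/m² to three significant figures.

13.4 MJ/m²

cos H₀ = −tan(-57.6°) tan(+8.000°) = 0.2215, H₀ = 1.3475 rad.
Bracket: H₀ sin φ sin δ + cos φ cos δ sin H₀ = 1.3475×-0.84433×0.13917 + 0.53583×0.99027×0.97517 = -0.158339 + 0.517441 = 0.359102.
Q̄ = (S₀/π) × [bracket] = (1361/π) × 0.359102 = 155.57 W/m².
Daily total = Q̄ × 24.00 h × 3600 s/h = 155.57 × 24.00 × 3600 / 10⁶ = 13.44 MJ/m².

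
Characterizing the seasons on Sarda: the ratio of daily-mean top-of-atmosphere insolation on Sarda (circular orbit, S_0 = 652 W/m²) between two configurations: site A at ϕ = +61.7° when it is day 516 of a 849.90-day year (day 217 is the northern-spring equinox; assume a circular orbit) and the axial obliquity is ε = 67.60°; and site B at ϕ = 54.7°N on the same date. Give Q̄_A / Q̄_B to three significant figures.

Q̄_A / Q̄_B ≈ 1.08

— Configuration A (ϕ=+61.7°):
Solar longitude: L_s = 360° × (516 − 217)/849.90 = 126.650°.
sin δ = sin 67.60° × sin 126.650° = 0.74176, so δ = +47.881°.
cos h₀ = −tan(+61.7°) tan(+47.881°) = -2.0541 ≤ −1 ⇒ polar day, h₀ = π.
Bracket: h₀ sin ϕ sin δ + cos ϕ cos δ sin h₀ = 3.1416×0.88048×0.74176 + 0.47409×0.67067×0.00000 = 2.051794 + 0.000000 = 2.051794.
Q̄ = (S_0/π) × [bracket] = (652/π) × 2.051794 = 425.83 W/m².
— Configuration B (ϕ=+54.7°):
cos h₀ = −tan(+54.7°) tan(+47.881°) = -1.5621 ≤ −1 ⇒ polar day, h₀ = π.
Bracket: h₀ sin ϕ sin δ + cos ϕ cos δ sin h₀ = 3.1416×0.81614×0.74176 + 0.57786×0.67067×0.00000 = 1.901862 + 0.000000 = 1.901862.
Q̄ = (S_0/π) × [bracket] = (652/π) × 1.901862 = 394.71 W/m².
Ratio Q̄_A / Q̄_B = 425.83 / 394.71 = 1.079.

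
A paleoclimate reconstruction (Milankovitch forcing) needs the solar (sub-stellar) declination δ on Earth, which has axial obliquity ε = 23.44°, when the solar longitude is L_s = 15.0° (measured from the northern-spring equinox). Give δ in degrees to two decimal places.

sin δ = sin ε · sin L_s = sin 23.44° × sin 15.0° = 0.102955.
δ = arcsin(0.102955) = +5.91°.

δ = +5.91°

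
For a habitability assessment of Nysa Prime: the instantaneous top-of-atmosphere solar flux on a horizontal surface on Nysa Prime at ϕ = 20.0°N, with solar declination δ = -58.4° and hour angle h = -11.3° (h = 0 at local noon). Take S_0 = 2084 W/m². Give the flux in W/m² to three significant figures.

cos θ_z = sin ϕ sin δ + cos ϕ cos δ cos h = -0.291308 + 0.482841 = 0.191533.
Flux = S_0 · cos θ_z = 2084 × 0.191533 = 399.2 W/m².

399 W/m²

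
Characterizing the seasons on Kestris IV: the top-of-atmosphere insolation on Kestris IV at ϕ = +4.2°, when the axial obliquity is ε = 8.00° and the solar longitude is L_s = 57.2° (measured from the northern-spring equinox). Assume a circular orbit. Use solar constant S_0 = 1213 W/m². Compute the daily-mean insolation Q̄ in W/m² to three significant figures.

Solar declination: sin δ = sin ε · sin L_s = sin 8.00° × sin 57.2° = 0.11698, so δ = +6.718°.
cos h₀ = −tan(+4.2°) tan(+6.718°) = -0.0087, h₀ = 1.5794 rad.
Bracket: h₀ sin ϕ sin δ + cos ϕ cos δ sin h₀ = 1.5794×0.07324×0.11698 + 0.99731×0.99313×0.99996 = 0.013532 + 0.990419 = 1.003951.
Q̄ = (S_0/π) × [bracket] = (1213/π) × 1.003951 = 387.6 W/m².

Q̄ ≈ 388 W/m²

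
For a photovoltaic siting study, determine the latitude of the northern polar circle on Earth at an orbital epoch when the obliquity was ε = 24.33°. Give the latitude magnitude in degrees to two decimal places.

65.67°

The polar circle is the lowest latitude that experiences at least one full rotation of continuous daylight at the northern-summer solstice; it lies at |ϕ| = 90° − ε = 90° − 24.33° = 65.67°.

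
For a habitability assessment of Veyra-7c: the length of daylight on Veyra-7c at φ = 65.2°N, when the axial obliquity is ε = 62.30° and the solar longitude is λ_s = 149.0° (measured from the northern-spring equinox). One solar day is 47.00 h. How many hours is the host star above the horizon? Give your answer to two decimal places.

47.00 h

Solar declination: sin δ = sin ε · sin λ_s = sin 62.30° × sin 149.0° = 0.45601, so δ = +27.130°.
Sunrise equation: cos H₀ = −tan φ · tan δ = -1.1089 ≤ −1, so the host star never sets (polar day) and H₀ = π.
Daylight = 2H₀/(2π) × 47.00 h = (3.1416/π) × 47.00 = 47.00 h.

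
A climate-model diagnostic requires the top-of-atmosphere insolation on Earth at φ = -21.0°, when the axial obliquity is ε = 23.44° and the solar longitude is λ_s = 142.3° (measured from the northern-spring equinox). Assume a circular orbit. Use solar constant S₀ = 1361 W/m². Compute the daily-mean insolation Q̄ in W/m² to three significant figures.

Solar declination: sin δ = sin ε · sin λ_s = sin 23.44° × sin 142.3° = 0.24326, so δ = +14.079°.
cos H₀ = −tan(-21.0°) tan(+14.079°) = 0.0963, H₀ = 1.4744 rad.
Bracket: H₀ sin φ sin δ + cos φ cos δ sin H₀ = 1.4744×-0.35837×0.24326 + 0.93358×0.96996×0.99536 = -0.128534 + 0.901334 = 0.772800.
Q̄ = (S₀/π) × [bracket] = (1361/π) × 0.772800 = 334.8 W/m².

Q̄ ≈ 335 W/m²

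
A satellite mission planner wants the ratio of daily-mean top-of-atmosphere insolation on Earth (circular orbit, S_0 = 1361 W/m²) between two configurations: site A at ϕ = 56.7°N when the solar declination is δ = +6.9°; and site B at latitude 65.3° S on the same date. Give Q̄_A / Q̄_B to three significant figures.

— Configuration A (ϕ=+56.7°):
cos h₀ = −tan(+56.7°) tan(+6.900°) = -0.1842, h₀ = 1.7561 rad.
Bracket: h₀ sin ϕ sin δ + cos ϕ cos δ sin h₀ = 1.7561×0.83581×0.12014 + 0.54902×0.99276×0.98288 = 0.176337 + 0.535714 = 0.712051.
Q̄ = (S_0/π) × [bracket] = (1361/π) × 0.712051 = 308.47 W/m².
— Configuration B (ϕ=-65.3°):
cos h₀ = −tan(-65.3°) tan(+6.900°) = 0.2631, h₀ = 1.3046 rad.
Bracket: h₀ sin ϕ sin δ + cos ϕ cos δ sin h₀ = 1.3046×-0.90851×0.12014 + 0.41787×0.99276×0.96477 = -0.142395 + 0.400230 = 0.257835.
Q̄ = (S_0/π) × [bracket] = (1361/π) × 0.257835 = 111.70 W/m².
Ratio Q̄_A / Q̄_B = 308.47 / 111.70 = 2.762.

Q̄_A / Q̄_B ≈ 2.76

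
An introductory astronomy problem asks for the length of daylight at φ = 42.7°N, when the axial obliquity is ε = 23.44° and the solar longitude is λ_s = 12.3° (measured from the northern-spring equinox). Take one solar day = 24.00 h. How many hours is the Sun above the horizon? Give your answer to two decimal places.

Solar declination: sin δ = sin ε · sin λ_s = sin 23.44° × sin 12.3° = 0.08474, so δ = +4.861°.
cos H₀ = −tan φ · tan δ = −tan(+42.7°) × tan(+4.861°) = -0.0785, so H₀ = 1.6494 rad = 94.50°.
Daylight = 2H₀/(2π) × 24.00 h = (1.6494/π) × 24.00 = 12.60 h.

12.60 h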